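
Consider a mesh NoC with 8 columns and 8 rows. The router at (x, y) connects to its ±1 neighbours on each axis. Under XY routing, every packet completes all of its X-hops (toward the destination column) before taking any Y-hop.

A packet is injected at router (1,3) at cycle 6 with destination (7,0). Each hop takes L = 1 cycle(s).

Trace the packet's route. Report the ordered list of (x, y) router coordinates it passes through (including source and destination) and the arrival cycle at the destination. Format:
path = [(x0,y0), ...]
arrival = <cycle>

path = [(1,3), (2,3), (3,3), (4,3), (5,3), (6,3), (7,3), (7,2), (7,1), (7,0)]
arrival = 15

#0 — 1,3 | c6
#1 — 2,3 | c7 | E
#2 — 3,3 | c8 | E
#3 — 4,3 | c9 | E
#4 — 5,3 | c10 | E
#5 — 6,3 | c11 | E
#6 — 7,3 | c12 | E
#7 — 7,2 | c13 | S
#8 — 7,1 | c14 | S
#9 — 7,0 | c15 | S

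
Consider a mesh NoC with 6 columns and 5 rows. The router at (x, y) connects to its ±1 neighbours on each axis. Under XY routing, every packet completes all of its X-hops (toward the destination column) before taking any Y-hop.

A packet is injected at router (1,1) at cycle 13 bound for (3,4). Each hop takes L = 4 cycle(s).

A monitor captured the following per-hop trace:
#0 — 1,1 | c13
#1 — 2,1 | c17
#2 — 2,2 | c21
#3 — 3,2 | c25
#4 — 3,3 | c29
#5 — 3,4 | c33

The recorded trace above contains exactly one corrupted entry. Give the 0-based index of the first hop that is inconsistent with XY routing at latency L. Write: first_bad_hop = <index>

first_bad_hop = 2

check 1→ d=(1,0) cyc+4: ok
check 2→ d=(0,1) cyc+4: BAD: Y-move but x=2≠3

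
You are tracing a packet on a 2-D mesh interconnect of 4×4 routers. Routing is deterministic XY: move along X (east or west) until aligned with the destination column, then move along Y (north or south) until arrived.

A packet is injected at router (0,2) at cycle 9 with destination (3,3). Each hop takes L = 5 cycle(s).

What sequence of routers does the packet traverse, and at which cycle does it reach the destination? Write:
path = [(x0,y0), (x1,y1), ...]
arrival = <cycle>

hop 0: (0,2) @ cyc 9
hop 1: (1,2) @ cyc 14  [E]
hop 2: (2,2) @ cyc 19  [E]
hop 3: (3,2) @ cyc 24  [E]
hop 4: (3,3) @ cyc 29  [N]

path = [(0,2), (1,2), (2,2), (3,2), (3,3)]
arrival = 29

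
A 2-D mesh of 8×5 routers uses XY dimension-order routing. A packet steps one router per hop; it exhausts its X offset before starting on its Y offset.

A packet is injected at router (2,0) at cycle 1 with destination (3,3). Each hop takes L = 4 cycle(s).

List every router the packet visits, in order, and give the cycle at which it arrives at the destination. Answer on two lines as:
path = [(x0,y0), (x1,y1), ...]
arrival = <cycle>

path = [(2,0), (3,0), (3,1), (3,2), (3,3)]
arrival = 17

t=1: at (2,0)
t=5: at (3,0) after E
t=9: at (3,1) after N
t=13: at (3,2) after N
t=17: at (3,3) after N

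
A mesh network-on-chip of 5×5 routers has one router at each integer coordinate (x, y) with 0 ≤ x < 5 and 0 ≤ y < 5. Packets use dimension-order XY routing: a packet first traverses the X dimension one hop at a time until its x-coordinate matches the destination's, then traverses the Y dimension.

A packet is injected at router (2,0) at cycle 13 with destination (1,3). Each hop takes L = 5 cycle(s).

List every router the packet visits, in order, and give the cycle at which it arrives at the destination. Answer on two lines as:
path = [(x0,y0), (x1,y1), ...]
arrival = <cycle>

src (2,0)  cyc=13
W→(1,0)  cyc=18
N→(1,1)  cyc=23
N→(1,2)  cyc=28
N→(1,3)  cyc=33

path = [(2,0), (1,0), (1,1), (1,2), (1,3)]
arrival = 33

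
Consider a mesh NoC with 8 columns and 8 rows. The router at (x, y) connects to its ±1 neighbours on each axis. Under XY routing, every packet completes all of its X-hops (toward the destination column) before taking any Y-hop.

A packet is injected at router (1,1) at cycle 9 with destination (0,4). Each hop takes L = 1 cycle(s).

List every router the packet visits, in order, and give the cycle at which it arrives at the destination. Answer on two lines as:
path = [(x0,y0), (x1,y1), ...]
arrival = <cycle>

path = [(1,1), (0,1), (0,2), (0,3), (0,4)]
arrival = 13

#0 — 1,1 | c9
#1 — 0,1 | c10 | W
#2 — 0,2 | c11 | N
#3 — 0,3 | c12 | N
#4 — 0,4 | c13 | N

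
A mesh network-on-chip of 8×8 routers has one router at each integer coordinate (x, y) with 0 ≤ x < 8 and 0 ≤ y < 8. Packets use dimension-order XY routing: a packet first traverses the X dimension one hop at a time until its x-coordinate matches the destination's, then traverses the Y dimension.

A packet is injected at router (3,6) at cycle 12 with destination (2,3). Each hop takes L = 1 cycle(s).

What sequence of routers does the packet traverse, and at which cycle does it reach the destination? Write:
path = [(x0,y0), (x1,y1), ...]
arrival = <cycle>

src (3,6)  cyc=12
W→(2,6)  cyc=13
S→(2,5)  cyc=14
S→(2,4)  cyc=15
S→(2,3)  cyc=16

path = [(3,6), (2,6), (2,5), (2,4), (2,3)]
arrival = 16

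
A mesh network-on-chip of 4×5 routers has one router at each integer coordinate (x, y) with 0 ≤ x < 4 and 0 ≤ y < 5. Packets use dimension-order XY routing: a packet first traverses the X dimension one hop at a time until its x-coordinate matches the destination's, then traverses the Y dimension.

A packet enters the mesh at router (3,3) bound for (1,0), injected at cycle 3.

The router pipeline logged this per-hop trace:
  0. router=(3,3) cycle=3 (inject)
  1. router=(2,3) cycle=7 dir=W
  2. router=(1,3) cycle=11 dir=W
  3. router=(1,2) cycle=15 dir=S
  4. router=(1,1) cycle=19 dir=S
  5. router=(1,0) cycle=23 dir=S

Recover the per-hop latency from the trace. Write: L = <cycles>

Between hops 0 and 1 the cycle counter advances 7 − 3 = 4.
One hop costs L cycles, so L = 4.

L = 4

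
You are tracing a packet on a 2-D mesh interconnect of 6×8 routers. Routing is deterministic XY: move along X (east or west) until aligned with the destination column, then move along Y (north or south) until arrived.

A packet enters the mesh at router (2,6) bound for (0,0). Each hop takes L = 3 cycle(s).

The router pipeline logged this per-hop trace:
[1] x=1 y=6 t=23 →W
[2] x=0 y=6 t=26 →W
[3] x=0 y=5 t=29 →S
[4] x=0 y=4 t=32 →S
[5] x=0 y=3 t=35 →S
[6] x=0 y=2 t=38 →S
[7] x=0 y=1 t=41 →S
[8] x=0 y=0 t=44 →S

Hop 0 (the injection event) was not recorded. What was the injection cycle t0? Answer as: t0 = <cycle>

t0 = 20

cyc[1] = 23 and cyc[k] = t0 + k·L for every k.
So t0 = 23 − 1·3 = 20.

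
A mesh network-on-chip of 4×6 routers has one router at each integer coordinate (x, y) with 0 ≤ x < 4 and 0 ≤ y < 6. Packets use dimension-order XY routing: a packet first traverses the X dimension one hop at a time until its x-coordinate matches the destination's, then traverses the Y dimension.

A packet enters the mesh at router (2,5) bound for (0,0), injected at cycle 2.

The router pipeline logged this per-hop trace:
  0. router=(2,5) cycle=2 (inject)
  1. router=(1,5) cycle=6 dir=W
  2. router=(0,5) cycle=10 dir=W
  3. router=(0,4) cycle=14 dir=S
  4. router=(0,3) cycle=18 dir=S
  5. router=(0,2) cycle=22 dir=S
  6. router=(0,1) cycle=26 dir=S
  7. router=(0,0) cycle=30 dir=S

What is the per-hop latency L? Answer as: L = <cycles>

L = 4

Between hops 0 and 1 the cycle counter advances 6 − 2 = 4.
One hop costs L cycles, so L = 4.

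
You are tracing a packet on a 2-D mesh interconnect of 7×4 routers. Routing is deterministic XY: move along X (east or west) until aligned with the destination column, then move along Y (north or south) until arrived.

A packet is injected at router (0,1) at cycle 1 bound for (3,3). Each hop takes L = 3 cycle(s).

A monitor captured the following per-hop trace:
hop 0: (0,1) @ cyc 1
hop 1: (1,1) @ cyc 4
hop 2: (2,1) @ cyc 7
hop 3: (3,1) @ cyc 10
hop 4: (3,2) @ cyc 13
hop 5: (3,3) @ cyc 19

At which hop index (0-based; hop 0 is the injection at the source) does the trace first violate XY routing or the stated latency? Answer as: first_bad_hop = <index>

check 1→ d=(1,0) cyc+3: ok
check 2→ d=(1,0) cyc+3: ok
check 3→ d=(1,0) cyc+3: ok
check 4→ d=(0,1) cyc+3: ok
check 5→ d=(0,1) cyc+6: BAD: Δcyc=6≠L

first_bad_hop = 5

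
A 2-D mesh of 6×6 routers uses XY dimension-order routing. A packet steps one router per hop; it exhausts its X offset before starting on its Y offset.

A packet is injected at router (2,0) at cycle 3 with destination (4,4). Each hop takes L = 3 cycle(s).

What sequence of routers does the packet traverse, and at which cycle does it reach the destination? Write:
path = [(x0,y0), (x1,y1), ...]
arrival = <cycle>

#0 — 2,0 | c3
#1 — 3,0 | c6 | E
#2 — 4,0 | c9 | E
#3 — 4,1 | c12 | N
#4 — 4,2 | c15 | N
#5 — 4,3 | c18 | N
#6 — 4,4 | c21 | N

path = [(2,0), (3,0), (4,0), (4,1), (4,2), (4,3), (4,4)]
arrival = 21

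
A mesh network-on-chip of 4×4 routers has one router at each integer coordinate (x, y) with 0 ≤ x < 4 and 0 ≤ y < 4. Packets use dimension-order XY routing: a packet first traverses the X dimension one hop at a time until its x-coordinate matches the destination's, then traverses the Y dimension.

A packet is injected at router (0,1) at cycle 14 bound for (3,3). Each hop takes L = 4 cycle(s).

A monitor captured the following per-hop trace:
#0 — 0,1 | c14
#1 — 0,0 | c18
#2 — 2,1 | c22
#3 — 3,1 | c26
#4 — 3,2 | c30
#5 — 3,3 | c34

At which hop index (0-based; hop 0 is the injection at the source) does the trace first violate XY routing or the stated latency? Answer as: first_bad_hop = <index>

check 1→ d=(0,-1) cyc+4: BAD: Y-move but x=0≠3

first_bad_hop = 1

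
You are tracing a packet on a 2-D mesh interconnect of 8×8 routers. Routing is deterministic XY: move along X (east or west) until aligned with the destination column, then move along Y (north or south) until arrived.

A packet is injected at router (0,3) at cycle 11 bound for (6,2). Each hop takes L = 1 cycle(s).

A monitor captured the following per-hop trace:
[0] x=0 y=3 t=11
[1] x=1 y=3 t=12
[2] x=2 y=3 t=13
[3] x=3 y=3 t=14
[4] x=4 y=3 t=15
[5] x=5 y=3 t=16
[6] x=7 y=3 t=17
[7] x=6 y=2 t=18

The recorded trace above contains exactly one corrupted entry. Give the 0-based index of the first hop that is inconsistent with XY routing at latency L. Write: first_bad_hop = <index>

first_bad_hop = 6

  1: Δx=+1 Δy=+0 Δt=1 [ok]
  2: Δx=+1 Δy=+0 Δt=1 [ok]
  3: Δx=+1 Δy=+0 Δt=1 [ok]
  4: Δx=+1 Δy=+0 Δt=1 [ok]
  5: Δx=+1 Δy=+0 Δt=1 [ok]
  6: Δx=+2 Δy=+0 Δt=1 [BAD: non-unit step]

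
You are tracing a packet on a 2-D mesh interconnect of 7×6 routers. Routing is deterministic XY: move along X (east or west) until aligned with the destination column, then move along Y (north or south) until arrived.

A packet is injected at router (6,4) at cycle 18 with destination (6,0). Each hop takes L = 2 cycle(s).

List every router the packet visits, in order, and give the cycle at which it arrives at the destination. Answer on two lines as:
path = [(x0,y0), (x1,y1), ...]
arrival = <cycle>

path = [(6,4), (6,3), (6,2), (6,1), (6,0)]
arrival = 26

src (6,4)  cyc=18
S→(6,3)  cyc=20
S→(6,2)  cyc=22
S→(6,1)  cyc=24
S→(6,0)  cyc=26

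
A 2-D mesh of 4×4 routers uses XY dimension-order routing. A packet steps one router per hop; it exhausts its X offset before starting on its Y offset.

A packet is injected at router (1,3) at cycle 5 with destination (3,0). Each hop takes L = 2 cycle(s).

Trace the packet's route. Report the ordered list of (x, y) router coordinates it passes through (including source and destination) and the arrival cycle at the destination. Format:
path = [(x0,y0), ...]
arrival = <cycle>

path = [(1,3), (2,3), (3,3), (3,2), (3,1), (3,0)]
arrival = 15

[0] x=1 y=3 t=5
[1] x=2 y=3 t=7 →E
[2] x=3 y=3 t=9 →E
[3] x=3 y=2 t=11 →S
[4] x=3 y=1 t=13 →S
[5] x=3 y=0 t=15 →S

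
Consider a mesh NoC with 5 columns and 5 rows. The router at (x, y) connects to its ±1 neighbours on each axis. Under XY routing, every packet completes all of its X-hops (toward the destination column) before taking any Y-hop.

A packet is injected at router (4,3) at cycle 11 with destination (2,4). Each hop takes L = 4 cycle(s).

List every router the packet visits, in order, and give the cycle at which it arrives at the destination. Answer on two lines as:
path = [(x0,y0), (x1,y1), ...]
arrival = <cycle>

path = [(4,3), (3,3), (2,3), (2,4)]
arrival = 23

t=11: at (4,3)
t=15: at (3,3) after W
t=19: at (2,3) after W
t=23: at (2,4) after N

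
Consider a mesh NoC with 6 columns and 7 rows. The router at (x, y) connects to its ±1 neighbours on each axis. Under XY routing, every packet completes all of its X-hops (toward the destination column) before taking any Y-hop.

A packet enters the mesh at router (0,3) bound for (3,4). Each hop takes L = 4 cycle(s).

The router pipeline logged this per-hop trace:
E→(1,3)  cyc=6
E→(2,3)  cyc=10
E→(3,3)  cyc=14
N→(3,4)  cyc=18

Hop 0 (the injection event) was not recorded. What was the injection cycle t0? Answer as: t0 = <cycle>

cyc[1] = 6 and cyc[k] = t0 + k·L for every k.
So t0 = 6 − 1·4 = 2.

t0 = 2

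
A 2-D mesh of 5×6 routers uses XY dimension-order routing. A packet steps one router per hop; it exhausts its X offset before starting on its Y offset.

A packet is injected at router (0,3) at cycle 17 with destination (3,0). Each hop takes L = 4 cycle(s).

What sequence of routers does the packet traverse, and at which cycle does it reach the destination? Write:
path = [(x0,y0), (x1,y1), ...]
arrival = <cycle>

hop 0: (0,3) @ cyc 17
hop 1: (1,3) @ cyc 21  [E]
hop 2: (2,3) @ cyc 25  [E]
hop 3: (3,3) @ cyc 29  [E]
hop 4: (3,2) @ cyc 33  [S]
hop 5: (3,1) @ cyc 37  [S]
hop 6: (3,0) @ cyc 41  [S]

path = [(0,3), (1,3), (2,3), (3,3), (3,2), (3,1), (3,0)]
arrival = 41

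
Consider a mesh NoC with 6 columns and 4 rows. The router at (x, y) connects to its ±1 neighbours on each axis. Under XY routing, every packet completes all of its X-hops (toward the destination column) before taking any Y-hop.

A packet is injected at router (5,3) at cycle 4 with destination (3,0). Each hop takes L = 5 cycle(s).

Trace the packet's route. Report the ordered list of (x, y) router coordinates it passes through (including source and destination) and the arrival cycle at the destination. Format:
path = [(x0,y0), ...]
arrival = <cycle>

  0. router=(5,3) cycle=4 (inject)
  1. router=(4,3) cycle=9 dir=W
  2. router=(3,3) cycle=14 dir=W
  3. router=(3,2) cycle=19 dir=S
  4. router=(3,1) cycle=24 dir=S
  5. router=(3,0) cycle=29 dir=S

path = [(5,3), (4,3), (3,3), (3,2), (3,1), (3,0)]
arrival = 29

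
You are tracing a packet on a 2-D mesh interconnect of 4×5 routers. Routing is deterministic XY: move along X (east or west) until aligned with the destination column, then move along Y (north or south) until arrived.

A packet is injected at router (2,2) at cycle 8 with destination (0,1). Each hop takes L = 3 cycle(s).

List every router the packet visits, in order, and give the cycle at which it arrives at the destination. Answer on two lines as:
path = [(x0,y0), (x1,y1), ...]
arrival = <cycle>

#0 — 2,2 | c8
#1 — 1,2 | c11 | W
#2 — 0,2 | c14 | W
#3 — 0,1 | c17 | S

path = [(2,2), (1,2), (0,2), (0,1)]
arrival = 17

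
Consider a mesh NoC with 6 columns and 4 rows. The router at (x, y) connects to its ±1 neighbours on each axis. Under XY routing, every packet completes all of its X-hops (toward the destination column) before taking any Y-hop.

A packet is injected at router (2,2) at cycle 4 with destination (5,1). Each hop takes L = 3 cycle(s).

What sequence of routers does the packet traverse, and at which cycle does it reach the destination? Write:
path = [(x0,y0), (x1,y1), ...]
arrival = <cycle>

[0] x=2 y=2 t=4
[1] x=3 y=2 t=7 →E
[2] x=4 y=2 t=10 →E
[3] x=5 y=2 t=13 →E
[4] x=5 y=1 t=16 →S

path = [(2,2), (3,2), (4,2), (5,2), (5,1)]
arrival = 16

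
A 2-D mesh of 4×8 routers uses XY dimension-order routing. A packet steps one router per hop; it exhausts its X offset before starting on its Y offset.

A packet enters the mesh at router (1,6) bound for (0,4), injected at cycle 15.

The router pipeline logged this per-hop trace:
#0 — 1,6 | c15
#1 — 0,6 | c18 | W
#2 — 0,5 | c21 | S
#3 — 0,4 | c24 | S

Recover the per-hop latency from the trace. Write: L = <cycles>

L = 3

cyc[1] − cyc[0] = 18 − 15 = 3.
Per-hop latency L = Δcyc = 3.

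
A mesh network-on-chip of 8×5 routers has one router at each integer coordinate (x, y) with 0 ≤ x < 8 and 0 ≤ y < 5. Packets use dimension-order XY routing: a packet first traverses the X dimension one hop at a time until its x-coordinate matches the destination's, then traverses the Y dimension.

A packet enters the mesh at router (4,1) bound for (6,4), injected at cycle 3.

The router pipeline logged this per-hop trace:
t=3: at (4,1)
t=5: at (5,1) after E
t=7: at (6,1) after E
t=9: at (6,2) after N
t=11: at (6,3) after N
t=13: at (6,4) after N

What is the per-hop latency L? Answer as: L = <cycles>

L = 2

cyc[1] − cyc[0] = 5 − 3 = 2.
That increment is L by definition: L = 2.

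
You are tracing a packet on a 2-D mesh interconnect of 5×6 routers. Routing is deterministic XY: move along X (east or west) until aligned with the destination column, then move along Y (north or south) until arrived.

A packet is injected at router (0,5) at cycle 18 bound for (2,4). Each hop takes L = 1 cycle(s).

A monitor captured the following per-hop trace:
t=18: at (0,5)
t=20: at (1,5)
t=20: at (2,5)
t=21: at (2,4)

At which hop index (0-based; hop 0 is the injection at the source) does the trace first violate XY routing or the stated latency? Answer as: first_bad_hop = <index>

[1] (+1,+0) / 2c ⇒ BAD: Δcyc=2≠L

first_bad_hop = 1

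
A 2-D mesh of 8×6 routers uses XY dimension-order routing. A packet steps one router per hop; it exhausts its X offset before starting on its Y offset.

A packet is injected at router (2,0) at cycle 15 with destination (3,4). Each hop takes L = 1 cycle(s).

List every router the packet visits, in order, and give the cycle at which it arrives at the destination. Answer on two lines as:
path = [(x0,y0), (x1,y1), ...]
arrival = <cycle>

src (2,0)  cyc=15
E→(3,0)  cyc=16
N→(3,1)  cyc=17
N→(3,2)  cyc=18
N→(3,3)  cyc=19
N→(3,4)  cyc=20

path = [(2,0), (3,0), (3,1), (3,2), (3,3), (3,4)]
arrival = 20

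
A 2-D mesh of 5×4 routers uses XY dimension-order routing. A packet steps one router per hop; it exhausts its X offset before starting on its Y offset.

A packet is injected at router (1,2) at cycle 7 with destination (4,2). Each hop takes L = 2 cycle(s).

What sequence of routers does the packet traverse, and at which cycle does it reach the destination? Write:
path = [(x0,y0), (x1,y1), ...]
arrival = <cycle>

path = [(1,2), (2,2), (3,2), (4,2)]
arrival = 13

  0. router=(1,2) cycle=7 (inject)
  1. router=(2,2) cycle=9 dir=E
  2. router=(3,2) cycle=11 dir=E
  3. router=(4,2) cycle=13 dir=E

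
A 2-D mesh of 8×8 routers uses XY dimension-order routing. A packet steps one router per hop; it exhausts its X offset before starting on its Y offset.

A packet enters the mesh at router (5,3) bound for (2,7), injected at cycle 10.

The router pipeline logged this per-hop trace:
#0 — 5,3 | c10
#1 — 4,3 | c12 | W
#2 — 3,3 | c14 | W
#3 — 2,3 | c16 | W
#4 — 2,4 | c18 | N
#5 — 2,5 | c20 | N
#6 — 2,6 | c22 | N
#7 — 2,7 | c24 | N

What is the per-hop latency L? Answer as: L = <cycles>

L = 2

Between hops 0 and 1 the cycle counter advances 12 − 10 = 2.
Each hop adds L, hence L = 2.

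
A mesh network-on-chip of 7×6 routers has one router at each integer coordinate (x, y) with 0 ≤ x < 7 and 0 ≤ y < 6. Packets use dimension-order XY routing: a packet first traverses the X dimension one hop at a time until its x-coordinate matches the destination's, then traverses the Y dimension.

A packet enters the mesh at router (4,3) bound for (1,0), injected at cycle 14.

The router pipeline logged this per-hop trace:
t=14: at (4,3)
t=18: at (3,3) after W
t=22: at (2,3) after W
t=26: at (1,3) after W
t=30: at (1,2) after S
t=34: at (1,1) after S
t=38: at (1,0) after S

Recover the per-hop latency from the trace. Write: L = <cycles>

L = 4

From hop 0 (14) to hop 1 (18): +4 cycles.
Each hop adds L, hence L = 4.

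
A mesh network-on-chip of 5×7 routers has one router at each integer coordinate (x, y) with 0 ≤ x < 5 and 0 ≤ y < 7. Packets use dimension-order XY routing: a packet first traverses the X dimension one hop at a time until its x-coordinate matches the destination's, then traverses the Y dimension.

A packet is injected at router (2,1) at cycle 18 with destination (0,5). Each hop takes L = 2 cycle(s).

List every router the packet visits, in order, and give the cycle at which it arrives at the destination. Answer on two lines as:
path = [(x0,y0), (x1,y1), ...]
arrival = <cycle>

#0 — 2,1 | c18
#1 — 1,1 | c20 | W
#2 — 0,1 | c22 | W
#3 — 0,2 | c24 | N
#4 — 0,3 | c26 | N
#5 — 0,4 | c28 | N
#6 — 0,5 | c30 | N

path = [(2,1), (1,1), (0,1), (0,2), (0,3), (0,4), (0,5)]
arrival = 30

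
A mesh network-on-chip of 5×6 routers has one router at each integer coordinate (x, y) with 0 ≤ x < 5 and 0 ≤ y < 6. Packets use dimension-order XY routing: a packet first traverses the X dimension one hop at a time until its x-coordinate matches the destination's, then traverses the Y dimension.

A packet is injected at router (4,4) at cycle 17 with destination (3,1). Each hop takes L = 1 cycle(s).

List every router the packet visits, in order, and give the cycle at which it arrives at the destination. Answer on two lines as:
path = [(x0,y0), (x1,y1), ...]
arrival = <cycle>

path = [(4,4), (3,4), (3,3), (3,2), (3,1)]
arrival = 21

src (4,4)  cyc=17
W→(3,4)  cyc=18
S→(3,3)  cyc=19
S→(3,2)  cyc=20
S→(3,1)  cyc=21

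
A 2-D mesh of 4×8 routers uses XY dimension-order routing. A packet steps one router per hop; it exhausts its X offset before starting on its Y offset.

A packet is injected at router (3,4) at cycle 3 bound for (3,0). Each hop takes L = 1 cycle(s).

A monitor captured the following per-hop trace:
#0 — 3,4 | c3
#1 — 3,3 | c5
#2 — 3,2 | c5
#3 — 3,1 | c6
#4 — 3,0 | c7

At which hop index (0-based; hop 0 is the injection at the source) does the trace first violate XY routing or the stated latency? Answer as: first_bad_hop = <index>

hop 1: step (+0,-1), +2 cyc — BAD: Δcyc=2≠L

first_bad_hop = 1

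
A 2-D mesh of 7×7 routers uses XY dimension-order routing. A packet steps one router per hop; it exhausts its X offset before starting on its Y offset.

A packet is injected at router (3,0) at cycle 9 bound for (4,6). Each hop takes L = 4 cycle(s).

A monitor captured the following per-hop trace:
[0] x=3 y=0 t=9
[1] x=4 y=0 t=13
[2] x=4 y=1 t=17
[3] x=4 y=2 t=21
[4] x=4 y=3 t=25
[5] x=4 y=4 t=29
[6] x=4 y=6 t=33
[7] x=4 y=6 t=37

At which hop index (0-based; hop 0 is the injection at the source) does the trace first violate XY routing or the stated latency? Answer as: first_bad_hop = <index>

  1: Δx=+1 Δy=+0 Δt=4 [ok]
  2: Δx=+0 Δy=+1 Δt=4 [ok]
  3: Δx=+0 Δy=+1 Δt=4 [ok]
  4: Δx=+0 Δy=+1 Δt=4 [ok]
  5: Δx=+0 Δy=+1 Δt=4 [ok]
  6: Δx=+0 Δy=+2 Δt=4 [BAD: non-unit step]

first_bad_hop = 6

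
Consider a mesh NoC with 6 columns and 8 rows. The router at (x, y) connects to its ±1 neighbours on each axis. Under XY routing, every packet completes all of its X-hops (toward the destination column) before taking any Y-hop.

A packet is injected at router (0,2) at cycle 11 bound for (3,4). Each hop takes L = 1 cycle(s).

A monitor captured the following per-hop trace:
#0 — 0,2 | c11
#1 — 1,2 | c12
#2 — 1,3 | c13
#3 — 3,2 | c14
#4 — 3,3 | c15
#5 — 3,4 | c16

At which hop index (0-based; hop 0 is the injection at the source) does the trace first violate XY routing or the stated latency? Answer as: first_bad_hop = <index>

first_bad_hop = 2

  1: Δx=+1 Δy=+0 Δt=1 [ok]
  2: Δx=+0 Δy=+1 Δt=1 [BAD: Y-move but x=1≠3]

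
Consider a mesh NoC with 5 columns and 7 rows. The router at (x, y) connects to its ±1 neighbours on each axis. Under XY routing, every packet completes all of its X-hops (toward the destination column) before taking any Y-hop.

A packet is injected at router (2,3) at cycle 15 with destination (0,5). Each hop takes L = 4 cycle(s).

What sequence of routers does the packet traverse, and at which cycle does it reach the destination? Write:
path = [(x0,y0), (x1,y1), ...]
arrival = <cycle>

path = [(2,3), (1,3), (0,3), (0,4), (0,5)]
arrival = 31

t=15: at (2,3)
t=19: at (1,3) after W
t=23: at (0,3) after W
t=27: at (0,4) after N
t=31: at (0,5) after N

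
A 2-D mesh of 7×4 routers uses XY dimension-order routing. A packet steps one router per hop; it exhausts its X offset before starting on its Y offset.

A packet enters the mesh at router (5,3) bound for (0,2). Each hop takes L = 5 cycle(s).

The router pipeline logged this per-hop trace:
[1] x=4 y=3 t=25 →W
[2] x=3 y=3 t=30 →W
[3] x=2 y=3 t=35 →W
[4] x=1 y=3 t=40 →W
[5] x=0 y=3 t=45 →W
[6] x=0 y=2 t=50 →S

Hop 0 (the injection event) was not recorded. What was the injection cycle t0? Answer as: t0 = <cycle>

The first recorded entry is hop 1 at cycle 25.
So t0 = 25 − 1·5 = 20.

t0 = 20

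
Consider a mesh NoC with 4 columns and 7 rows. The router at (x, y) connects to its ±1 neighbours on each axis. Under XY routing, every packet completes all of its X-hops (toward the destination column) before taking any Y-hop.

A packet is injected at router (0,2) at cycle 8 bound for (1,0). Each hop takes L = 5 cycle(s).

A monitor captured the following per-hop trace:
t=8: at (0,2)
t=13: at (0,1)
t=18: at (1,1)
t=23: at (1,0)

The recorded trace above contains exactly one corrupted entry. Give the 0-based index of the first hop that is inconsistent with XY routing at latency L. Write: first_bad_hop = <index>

check 1→ d=(0,-1) cyc+5: BAD: Y-move but x=0≠1

first_bad_hop = 1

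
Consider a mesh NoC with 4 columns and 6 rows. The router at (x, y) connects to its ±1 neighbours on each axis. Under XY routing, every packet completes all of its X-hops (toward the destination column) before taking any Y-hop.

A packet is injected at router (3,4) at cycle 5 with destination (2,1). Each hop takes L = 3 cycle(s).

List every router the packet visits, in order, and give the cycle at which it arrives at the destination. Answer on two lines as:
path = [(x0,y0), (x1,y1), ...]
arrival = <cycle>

t=5: at (3,4)
t=8: at (2,4) after W
t=11: at (2,3) after S
t=14: at (2,2) after S
t=17: at (2,1) after S

path = [(3,4), (2,4), (2,3), (2,2), (2,1)]
arrival = 17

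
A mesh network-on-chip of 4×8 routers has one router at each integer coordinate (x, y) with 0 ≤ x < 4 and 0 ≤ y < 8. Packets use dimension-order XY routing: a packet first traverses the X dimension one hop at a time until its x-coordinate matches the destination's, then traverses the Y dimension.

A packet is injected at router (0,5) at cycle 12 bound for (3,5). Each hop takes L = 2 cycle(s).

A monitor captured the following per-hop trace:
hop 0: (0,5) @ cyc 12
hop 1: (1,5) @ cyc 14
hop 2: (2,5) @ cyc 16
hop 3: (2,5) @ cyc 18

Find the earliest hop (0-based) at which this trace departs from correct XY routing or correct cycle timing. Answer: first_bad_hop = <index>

  1: Δx=+1 Δy=+0 Δt=2 [ok]
  2: Δx=+1 Δy=+0 Δt=2 [ok]
  3: Δx=+0 Δy=+0 Δt=2 [BAD: non-unit step]

first_bad_hop = 3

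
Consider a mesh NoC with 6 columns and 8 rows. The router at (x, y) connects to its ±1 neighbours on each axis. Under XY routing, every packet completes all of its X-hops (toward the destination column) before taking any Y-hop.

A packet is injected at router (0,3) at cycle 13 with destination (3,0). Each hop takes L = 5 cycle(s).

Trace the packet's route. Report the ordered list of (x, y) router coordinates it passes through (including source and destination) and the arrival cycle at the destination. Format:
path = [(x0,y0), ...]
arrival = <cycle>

#0 — 0,3 | c13
#1 — 1,3 | c18 | E
#2 — 2,3 | c23 | E
#3 — 3,3 | c28 | E
#4 — 3,2 | c33 | S
#5 — 3,1 | c38 | S
#6 — 3,0 | c43 | S

path = [(0,3), (1,3), (2,3), (3,3), (3,2), (3,1), (3,0)]
arrival = 43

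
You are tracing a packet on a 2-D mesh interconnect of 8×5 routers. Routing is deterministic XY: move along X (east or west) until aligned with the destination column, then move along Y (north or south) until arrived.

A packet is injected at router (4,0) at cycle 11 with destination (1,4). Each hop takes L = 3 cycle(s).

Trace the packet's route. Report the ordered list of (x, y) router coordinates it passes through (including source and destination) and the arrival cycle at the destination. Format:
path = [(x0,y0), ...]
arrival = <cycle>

path = [(4,0), (3,0), (2,0), (1,0), (1,1), (1,2), (1,3), (1,4)]
arrival = 32

src (4,0)  cyc=11
W→(3,0)  cyc=14
W→(2,0)  cyc=17
W→(1,0)  cyc=20
N→(1,1)  cyc=23
N→(1,2)  cyc=26
N→(1,3)  cyc=29
N→(1,4)  cyc=32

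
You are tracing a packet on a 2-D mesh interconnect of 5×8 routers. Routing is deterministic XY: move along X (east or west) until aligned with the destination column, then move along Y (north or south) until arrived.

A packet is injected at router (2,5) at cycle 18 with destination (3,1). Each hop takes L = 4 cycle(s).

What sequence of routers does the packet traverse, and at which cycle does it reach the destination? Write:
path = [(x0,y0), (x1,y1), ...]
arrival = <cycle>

hop 0: (2,5) @ cyc 18
hop 1: (3,5) @ cyc 22  [E]
hop 2: (3,4) @ cyc 26  [S]
hop 3: (3,3) @ cyc 30  [S]
hop 4: (3,2) @ cyc 34  [S]
hop 5: (3,1) @ cyc 38  [S]

path = [(2,5), (3,5), (3,4), (3,3), (3,2), (3,1)]
arrival = 38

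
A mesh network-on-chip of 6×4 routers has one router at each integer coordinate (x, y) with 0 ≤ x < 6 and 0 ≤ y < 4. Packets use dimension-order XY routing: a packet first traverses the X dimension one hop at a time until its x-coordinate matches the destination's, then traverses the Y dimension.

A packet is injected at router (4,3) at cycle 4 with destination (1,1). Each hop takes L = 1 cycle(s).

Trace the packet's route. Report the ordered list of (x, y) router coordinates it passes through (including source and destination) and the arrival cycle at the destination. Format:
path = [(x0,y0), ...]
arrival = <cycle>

path = [(4,3), (3,3), (2,3), (1,3), (1,2), (1,1)]
arrival = 9

hop 0: (4,3) @ cyc 4
hop 1: (3,3) @ cyc 5  [W]
hop 2: (2,3) @ cyc 6  [W]
hop 3: (1,3) @ cyc 7  [W]
hop 4: (1,2) @ cyc 8  [S]
hop 5: (1,1) @ cyc 9  [S]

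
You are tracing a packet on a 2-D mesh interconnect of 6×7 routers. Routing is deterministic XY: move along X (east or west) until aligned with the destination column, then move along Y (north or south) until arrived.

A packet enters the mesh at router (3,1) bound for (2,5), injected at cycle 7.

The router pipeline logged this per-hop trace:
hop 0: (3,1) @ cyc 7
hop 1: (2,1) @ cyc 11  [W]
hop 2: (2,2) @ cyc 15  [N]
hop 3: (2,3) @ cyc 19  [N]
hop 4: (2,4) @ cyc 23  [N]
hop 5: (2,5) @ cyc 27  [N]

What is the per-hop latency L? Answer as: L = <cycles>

Δcyc across hop 0→1: 11 − 7 = 4.
One hop costs L cycles, so L = 4.

L = 4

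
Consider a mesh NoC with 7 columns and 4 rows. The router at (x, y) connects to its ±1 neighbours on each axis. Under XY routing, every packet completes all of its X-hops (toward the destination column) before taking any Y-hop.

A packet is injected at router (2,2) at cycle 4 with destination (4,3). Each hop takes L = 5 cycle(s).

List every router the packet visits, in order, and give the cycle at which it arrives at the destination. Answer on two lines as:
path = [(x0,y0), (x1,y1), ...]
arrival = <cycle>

path = [(2,2), (3,2), (4,2), (4,3)]
arrival = 19

#0 — 2,2 | c4
#1 — 3,2 | c9 | E
#2 — 4,2 | c14 | E
#3 — 4,3 | c19 | N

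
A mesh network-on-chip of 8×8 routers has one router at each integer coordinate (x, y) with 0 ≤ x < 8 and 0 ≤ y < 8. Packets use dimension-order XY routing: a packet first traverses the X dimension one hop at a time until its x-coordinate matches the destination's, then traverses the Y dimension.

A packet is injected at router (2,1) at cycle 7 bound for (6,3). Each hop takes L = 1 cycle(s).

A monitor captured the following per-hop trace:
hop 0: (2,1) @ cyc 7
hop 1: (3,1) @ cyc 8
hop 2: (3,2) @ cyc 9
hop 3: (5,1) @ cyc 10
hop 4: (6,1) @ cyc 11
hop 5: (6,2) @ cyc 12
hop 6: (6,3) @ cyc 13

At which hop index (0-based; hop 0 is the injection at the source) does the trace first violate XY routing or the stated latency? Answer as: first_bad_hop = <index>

first_bad_hop = 2

hop 1: step (+1,+0), +1 cyc — ok
hop 2: step (+0,+1), +1 cyc — BAD: Y-move but x=3≠6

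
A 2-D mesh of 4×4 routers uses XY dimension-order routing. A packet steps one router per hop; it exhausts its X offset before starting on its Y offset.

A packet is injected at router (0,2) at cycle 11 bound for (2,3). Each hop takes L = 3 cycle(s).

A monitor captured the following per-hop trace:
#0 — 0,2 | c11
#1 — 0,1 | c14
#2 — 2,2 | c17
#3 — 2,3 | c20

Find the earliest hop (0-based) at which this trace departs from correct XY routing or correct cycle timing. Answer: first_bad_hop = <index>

first_bad_hop = 1

  1: Δx=+0 Δy=-1 Δt=3 [BAD: Y-move but x=0≠2]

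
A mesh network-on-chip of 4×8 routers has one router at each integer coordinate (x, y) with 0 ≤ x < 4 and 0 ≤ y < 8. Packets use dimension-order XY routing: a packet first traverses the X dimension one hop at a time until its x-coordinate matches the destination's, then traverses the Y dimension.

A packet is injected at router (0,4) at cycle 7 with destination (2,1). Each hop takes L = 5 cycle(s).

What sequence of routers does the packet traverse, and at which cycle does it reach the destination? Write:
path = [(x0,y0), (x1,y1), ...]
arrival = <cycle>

path = [(0,4), (1,4), (2,4), (2,3), (2,2), (2,1)]
arrival = 32

src (0,4)  cyc=7
E→(1,4)  cyc=12
E→(2,4)  cyc=17
S→(2,3)  cyc=22
S→(2,2)  cyc=27
S→(2,1)  cyc=32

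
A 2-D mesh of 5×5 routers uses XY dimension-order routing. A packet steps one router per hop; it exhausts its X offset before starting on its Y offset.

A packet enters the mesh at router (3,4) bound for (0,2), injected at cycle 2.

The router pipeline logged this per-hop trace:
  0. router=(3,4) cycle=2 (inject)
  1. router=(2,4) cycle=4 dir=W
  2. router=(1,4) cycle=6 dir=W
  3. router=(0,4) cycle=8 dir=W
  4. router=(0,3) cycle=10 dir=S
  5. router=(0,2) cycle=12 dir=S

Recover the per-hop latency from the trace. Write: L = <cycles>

Between hops 0 and 1 the cycle counter advances 4 − 2 = 2.
Per-hop latency L = Δcyc = 2.

L = 2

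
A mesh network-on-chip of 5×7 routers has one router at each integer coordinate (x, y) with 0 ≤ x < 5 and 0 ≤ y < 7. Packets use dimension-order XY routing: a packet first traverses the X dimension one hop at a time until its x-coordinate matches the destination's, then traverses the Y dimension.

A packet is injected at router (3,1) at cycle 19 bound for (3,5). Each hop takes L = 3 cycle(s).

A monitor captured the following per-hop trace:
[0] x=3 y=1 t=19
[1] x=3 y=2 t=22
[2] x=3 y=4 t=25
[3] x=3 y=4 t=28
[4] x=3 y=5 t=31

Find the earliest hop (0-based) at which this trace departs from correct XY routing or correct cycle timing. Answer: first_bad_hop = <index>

first_bad_hop = 2

hop 1: step (+0,+1), +3 cyc — ok
hop 2: step (+0,+2), +3 cyc — BAD: non-unit step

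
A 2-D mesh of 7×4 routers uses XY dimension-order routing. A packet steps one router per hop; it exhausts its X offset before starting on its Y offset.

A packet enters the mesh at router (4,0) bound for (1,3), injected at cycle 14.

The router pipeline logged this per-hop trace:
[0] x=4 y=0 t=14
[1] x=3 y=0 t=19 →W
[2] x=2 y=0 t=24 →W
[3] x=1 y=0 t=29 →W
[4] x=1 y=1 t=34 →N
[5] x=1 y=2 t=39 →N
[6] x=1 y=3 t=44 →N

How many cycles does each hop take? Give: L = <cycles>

L = 5

Δcyc across hop 0→1: 19 − 14 = 5.
Per-hop latency L = Δcyc = 5.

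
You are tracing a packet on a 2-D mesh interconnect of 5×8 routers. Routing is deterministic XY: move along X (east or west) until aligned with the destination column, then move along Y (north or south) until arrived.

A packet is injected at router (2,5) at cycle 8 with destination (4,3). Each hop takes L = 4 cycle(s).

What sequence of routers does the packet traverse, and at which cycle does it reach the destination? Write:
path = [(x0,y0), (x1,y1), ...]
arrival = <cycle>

#0 — 2,5 | c8
#1 — 3,5 | c12 | E
#2 — 4,5 | c16 | E
#3 — 4,4 | c20 | S
#4 — 4,3 | c24 | S

path = [(2,5), (3,5), (4,5), (4,4), (4,3)]
arrival = 24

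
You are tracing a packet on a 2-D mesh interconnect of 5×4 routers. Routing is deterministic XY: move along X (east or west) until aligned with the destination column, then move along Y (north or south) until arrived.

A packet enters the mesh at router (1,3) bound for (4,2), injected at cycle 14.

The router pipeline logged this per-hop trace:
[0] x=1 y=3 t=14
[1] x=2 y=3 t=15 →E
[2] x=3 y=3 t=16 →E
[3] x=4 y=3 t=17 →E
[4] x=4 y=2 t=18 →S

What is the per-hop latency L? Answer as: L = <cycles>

L = 1

cyc[1] − cyc[0] = 15 − 14 = 1.
That increment is L by definition: L = 1.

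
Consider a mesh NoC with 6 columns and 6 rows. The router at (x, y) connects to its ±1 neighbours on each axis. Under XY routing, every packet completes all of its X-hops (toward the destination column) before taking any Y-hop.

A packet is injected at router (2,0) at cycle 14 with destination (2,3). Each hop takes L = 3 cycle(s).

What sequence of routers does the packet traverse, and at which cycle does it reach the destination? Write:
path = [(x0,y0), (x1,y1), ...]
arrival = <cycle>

path = [(2,0), (2,1), (2,2), (2,3)]
arrival = 23

hop 0: (2,0) @ cyc 14
hop 1: (2,1) @ cyc 17  [N]
hop 2: (2,2) @ cyc 20  [N]
hop 3: (2,3) @ cyc 23  [N]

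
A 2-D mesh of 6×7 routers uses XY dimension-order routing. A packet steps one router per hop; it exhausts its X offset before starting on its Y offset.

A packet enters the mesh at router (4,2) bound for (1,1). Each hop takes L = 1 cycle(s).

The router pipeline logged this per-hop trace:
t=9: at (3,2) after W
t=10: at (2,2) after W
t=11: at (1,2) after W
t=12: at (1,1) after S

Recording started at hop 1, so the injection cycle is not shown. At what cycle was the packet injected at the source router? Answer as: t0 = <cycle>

t0 = 8

Hop 1 reached at cycle 9; hop k is at t0 + k·L.
Therefore t0 = 9 − L = 8.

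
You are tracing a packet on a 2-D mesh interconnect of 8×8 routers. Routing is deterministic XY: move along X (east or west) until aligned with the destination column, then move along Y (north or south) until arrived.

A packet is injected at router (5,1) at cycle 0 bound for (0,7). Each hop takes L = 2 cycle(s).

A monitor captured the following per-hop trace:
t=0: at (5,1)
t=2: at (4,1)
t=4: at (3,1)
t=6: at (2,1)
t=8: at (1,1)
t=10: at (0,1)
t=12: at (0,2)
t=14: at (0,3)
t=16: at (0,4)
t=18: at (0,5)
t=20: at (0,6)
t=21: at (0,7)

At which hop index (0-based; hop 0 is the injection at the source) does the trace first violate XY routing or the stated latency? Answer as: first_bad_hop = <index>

first_bad_hop = 11

hop 1: step (-1,+0), +2 cyc — ok
hop 2: step (-1,+0), +2 cyc — ok
hop 3: step (-1,+0), +2 cyc — ok
hop 4: step (-1,+0), +2 cyc — ok
hop 5: step (-1,+0), +2 cyc — ok
hop 6: step (+0,+1), +2 cyc — ok
hop 7: step (+0,+1), +2 cyc — ok
hop 8: step (+0,+1), +2 cyc — ok
hop 9: step (+0,+1), +2 cyc — ok
hop 10: step (+0,+1), +2 cyc — ok
hop 11: step (+0,+1), +1 cyc — BAD: Δcyc=1≠L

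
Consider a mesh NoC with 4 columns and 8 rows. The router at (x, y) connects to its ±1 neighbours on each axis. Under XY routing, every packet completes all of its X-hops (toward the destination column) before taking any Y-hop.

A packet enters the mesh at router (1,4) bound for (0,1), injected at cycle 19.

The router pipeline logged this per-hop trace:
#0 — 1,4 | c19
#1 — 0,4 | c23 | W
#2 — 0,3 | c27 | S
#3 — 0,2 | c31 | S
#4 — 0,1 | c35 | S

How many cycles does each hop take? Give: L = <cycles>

L = 4

Between hops 0 and 1 the cycle counter advances 23 − 19 = 4.
That increment is L by definition: L = 4.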